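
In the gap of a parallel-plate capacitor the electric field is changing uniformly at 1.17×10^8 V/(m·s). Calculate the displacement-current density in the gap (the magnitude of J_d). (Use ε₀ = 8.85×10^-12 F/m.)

The displacement-current density is ε₀ ∂E/∂t = (8.85×10^-12)(1.17×10^8) = 1.04×10^-3 A/m².

1.04×10^-3 A/m²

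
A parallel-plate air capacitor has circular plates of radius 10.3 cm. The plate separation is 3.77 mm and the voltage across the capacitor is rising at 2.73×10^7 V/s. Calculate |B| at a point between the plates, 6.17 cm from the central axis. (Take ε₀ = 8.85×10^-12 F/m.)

2.48×10^-9 T

I_d = C dV/dt with C = ε₀πR²/d = 7.824×10^-11 F, so I_d = (7.824×10^-11)(2.73×10^7) = 2.136×10^-3 A.
∮B·dl = μ₀ I_d,enc with I_d,enc = I_d r²/R² = 7.665×10^-4 A; so B = μ₀ I_d,enc/(2πr) = 2.48×10^-9 T.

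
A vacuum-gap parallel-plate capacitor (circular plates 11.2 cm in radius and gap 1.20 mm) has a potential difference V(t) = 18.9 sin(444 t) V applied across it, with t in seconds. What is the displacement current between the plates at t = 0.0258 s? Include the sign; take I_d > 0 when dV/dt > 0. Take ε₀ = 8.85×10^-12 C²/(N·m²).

1.08×10^-6 A

C = ε₀A/d = (8.85×10^-12)(0.03941)/(1.20×10^-3) = 2.906×10^-10 F. dV/dt = V₀ω·cos(ωt); at ωt = 11.4552 rad this factor is 0.4436.
I_d = C dV/dt = (2.906×10^-10)(18.9)(444)(0.4436) = 1.08×10^-6 A.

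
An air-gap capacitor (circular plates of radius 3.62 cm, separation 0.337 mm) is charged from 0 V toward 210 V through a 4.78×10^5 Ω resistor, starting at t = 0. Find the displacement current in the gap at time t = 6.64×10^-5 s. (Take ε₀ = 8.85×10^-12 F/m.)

1.22×10^-4 A

C = ε₀A/d = (8.85×10^-12)(4.117×10^-3)/(3.37×10^-4) = 1.081×10^-10 F and τ = RC = 5.167×10^-5 s. I_d in the gap equals the RC charging current.
I_d(t) = (V₀/R) e^(−t/τ) = 4.393×10^-4 · e^(−1.285) = 1.22×10^-4 A.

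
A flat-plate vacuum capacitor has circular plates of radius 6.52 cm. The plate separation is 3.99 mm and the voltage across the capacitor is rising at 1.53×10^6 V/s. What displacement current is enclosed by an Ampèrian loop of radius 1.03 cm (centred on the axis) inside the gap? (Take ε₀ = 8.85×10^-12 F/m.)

1.13×10^-6 A

With E = V/d, dE/dt = 3.835×10^8 V/(m·s) and πR² = 0.01336 m², giving I_d = ε₀ πR² dE/dt = 4.534×10^-5 A.
The field is uniform, so I_d,enc = I_d (r/R)² = (4.534×10^-5)(1.03/6.52)² = 1.13×10^-6 A.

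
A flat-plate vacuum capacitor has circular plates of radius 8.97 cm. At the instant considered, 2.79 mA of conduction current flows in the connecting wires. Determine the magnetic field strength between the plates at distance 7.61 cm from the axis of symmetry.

By continuity the displacement current in the gap matches the conduction current: I_d = 2.79×10^-3 A.
∮B·dl = μ₀ I_d,enc with I_d,enc = I_d r²/R² = 2.008×10^-3 A; so B = μ₀ I_d,enc/(2πr) = 5.28×10^-9 T.

5.28×10^-9 T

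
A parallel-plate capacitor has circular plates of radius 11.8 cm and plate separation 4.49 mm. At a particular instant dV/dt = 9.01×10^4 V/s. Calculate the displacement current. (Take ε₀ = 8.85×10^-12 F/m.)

E = V/d so dE/dt = (dV/dt)/d = 2.007×10^7 V/(m·s), and I_d = ε₀ A dE/dt = (8.85×10^-12)(0.04374)(2.007×10^7) = 7.77×10^-6 A.

7.77×10^-6 A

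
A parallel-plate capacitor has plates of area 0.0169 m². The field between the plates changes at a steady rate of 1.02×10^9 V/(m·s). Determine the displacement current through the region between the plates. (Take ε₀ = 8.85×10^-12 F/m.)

I_d = ε₀ A (dE/dt) = (8.85×10^-12)(0.0169 m²)(1.02×10^9) = 1.53×10^-4 A.

1.53×10^-4 A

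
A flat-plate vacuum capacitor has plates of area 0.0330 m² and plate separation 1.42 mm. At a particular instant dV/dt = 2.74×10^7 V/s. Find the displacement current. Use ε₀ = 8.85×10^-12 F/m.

E = V/d so dE/dt = (dV/dt)/d = 1.930×10^10 V/(m·s), and I_d = ε₀ A dE/dt = (8.85×10^-12)(0.0330)(1.930×10^10) = 5.64×10^-3 A.

5.64×10^-3 A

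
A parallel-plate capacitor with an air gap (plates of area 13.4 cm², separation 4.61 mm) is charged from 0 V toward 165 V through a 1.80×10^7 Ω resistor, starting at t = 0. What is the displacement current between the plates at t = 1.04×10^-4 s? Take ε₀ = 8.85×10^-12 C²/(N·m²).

C = ε₀A/d = (8.85×10^-12)(1.34×10^-3)/(4.61×10^-3) = 2.572×10^-12 F, so τ = RC = 4.630×10^-5 s.
The conduction current is I(t) = (V₀/R) e^(−t/τ), and the displacement current between the plates equals it.
t/τ = 2.246; I_d = (165/1.80×10^7) · e^(−2.246) = (9.167×10^-6)(0.1058) = 9.70×10^-7 A.

9.70×10^-7 A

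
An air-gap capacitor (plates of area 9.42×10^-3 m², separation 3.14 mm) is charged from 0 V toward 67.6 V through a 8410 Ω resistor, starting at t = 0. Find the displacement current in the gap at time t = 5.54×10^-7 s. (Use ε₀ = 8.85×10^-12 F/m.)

6.72×10^-4 A

With C = ε₀A/d = (8.85×10^-12)(9.42×10^-3)/(3.14×10^-3) = 2.655×10^-11 F, the time constant is τ = RC = 2.233×10^-7 s, so t/τ = 2.481 and e^(−t/τ) = 0.08366.
I_d = I_cond = (V₀/R) e^(−t/τ) = (8.038×10^-3)(0.08366) = 6.72×10^-4 A.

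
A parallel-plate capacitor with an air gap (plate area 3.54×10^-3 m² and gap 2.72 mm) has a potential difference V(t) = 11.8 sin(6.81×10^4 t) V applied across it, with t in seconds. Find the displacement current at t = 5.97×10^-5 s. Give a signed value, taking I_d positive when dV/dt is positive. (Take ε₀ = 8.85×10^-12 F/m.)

C = ε₀A/d = (8.85×10^-12)(3.54×10^-3)/(2.72×10^-3) = 1.152×10^-11 F. dV/dt = V₀ω·cos(ωt); at ωt = 4.06557 rad this factor is -0.6027.
I_d = C dV/dt = (1.152×10^-11)(11.8)(6.81×10^4)(-0.6027) = -5.58×10^-6 A.

-5.58×10^-6 A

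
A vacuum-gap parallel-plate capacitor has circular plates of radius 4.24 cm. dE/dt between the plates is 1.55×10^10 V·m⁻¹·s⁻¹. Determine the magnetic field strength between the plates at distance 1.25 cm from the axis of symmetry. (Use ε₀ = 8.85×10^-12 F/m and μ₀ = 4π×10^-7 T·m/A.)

1.08×10^-9 T

I_d = ε₀ dΦ_E/dt = ε₀ πR² (dE/dt) = (8.85×10^-12)(5.648×10^-3)(1.55×10^10) = 7.748×10^-4 A through the full plate area.
An Ampèrian loop of radius r encloses a fraction (r/R)² of I_d. Then B·2πr = μ₀ I_d (r/R)², giving B = μ₀ I_d r/(2πR²) = 1.08×10^-9 T.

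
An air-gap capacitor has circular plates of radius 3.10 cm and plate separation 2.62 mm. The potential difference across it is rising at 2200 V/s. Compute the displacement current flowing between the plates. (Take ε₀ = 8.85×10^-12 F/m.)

The displacement current equals the charging current C dV/dt. With C = ε₀A/d = (8.85×10^-12)(3.019×10^-3)/(2.62×10^-3) = 1.020×10^-11 F, I_d = (1.020×10^-11)(2200) = 2.24×10^-8 A.

2.24×10^-8 A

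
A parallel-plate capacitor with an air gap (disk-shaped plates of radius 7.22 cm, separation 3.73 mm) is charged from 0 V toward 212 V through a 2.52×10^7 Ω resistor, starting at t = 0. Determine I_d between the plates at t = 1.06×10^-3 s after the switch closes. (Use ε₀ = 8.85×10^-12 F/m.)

2.85×10^-6 A

C = ε₀A/d = (8.85×10^-12)(0.01638)/(3.73×10^-3) = 3.886×10^-11 F, so τ = RC = 9.793×10^-4 s.
The conduction current is I(t) = (V₀/R) e^(−t/τ), and the displacement current between the plates equals it.
t/τ = 1.082; I_d = (212/2.52×10^7) · e^(−1.082) = (8.413×10^-6)(0.3389) = 2.85×10^-6 A.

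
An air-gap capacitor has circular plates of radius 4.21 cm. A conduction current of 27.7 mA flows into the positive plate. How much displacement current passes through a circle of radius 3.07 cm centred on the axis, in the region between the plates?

By continuity the displacement current in the gap matches the conduction current: I_d = 0.0277 A.
The field is uniform, so I_d,enc = I_d (r/R)² = (0.0277)(3.07/4.21)² = 0.0147 A.

0.0147 A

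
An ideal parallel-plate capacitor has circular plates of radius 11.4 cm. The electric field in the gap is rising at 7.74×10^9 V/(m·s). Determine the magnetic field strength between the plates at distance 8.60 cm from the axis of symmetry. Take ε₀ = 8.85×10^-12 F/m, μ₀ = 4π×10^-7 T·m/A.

Through the whole plate area (πR² = 0.04083 m²), I_d = ε₀ πR² dE/dt = 2.797×10^-3 A.
An Ampèrian loop of radius r encloses a fraction (r/R)² of I_d. Then B·2πr = μ₀ I_d (r/R)², giving B = μ₀ I_d r/(2πR²) = 3.70×10^-9 T.

3.70×10^-9 T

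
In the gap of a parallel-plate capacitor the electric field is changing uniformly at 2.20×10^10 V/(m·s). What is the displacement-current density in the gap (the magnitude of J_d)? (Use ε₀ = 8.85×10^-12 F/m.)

J_d = ε₀ dE/dt = (8.85×10^-12)(2.20×10^10) = 0.195 A/m².

0.195 A/m²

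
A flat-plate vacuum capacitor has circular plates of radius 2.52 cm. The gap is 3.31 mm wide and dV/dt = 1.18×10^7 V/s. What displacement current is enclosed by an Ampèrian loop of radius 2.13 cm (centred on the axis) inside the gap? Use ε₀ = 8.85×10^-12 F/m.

With E = V/d, dE/dt = 3.565×10^9 V/(m·s) and πR² = 1.995×10^-3 m², giving I_d = ε₀ πR² dE/dt = 6.294×10^-5 A.
The field is uniform, so I_d,enc = I_d (r/R)² = (6.294×10^-5)(2.13/2.52)² = 4.50×10^-5 A.

4.50×10^-5 A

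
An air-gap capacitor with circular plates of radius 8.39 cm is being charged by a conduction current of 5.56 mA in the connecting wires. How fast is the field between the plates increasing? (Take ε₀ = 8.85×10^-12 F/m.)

The displacement current between the plates equals the conduction current, I_d = 5.56 mA.
Then dE/dt = I_d/(ε₀A) = 2.84×10^10 V/(m·s).

2.84×10^10 V/(m·s)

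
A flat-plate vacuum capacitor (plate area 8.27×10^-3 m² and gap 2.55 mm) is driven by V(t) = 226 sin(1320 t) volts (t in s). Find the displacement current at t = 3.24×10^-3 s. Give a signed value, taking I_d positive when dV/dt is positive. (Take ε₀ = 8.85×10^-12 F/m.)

dV/dt = (226)(1320)·cos(4.2768) = -1.259×10^5 V/s.
I_d = C dV/dt with C = ε₀A/d = (8.85×10^-12)(8.27×10^-3)/(2.55×10^-3) = 2.870×10^-11 F, so I_d = (2.870×10^-11)(-1.259×10^5) = -3.61×10^-6 A.

-3.61×10^-6 A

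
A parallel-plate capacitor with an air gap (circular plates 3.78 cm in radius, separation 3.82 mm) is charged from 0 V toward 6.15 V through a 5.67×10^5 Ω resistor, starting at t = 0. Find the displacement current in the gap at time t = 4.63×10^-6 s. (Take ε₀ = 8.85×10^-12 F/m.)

4.95×10^-6 A

With C = ε₀A/d = (8.85×10^-12)(4.489×10^-3)/(3.82×10^-3) = 1.040×10^-11 F, the time constant is τ = RC = 5.897×10^-6 s, so t/τ = 0.7851 and e^(−t/τ) = 0.4561.
I_d = I_cond = (V₀/R) e^(−t/τ) = (1.085×10^-5)(0.4561) = 4.95×10^-6 A.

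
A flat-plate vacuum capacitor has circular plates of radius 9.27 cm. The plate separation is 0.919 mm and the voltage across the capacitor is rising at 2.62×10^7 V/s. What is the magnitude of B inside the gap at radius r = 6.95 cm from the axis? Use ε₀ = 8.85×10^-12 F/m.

With E = V/d, dE/dt = 2.851×10^10 V/(m·s) and πR² = 0.02700 m², giving I_d = ε₀ πR² dE/dt = 6.812×10^-3 A.
For r < R the Ampère–Maxwell law gives B(2πr) = μ₀ I_d (r²/R²), so B = μ₀ I_d r/(2πR²) = (4π×10^-7)(6.812×10^-3)(0.0695)/(2π·0.0927²) = 1.10×10^-8 T.

1.10×10^-8 T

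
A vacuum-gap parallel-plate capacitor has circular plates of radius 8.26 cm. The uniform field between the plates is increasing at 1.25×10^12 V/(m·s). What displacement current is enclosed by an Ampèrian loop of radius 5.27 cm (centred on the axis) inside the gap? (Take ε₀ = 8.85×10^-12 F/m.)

0.0965 A

Through the whole plate area (πR² = 0.02143 m²), I_d = ε₀ πR² dE/dt = 0.2371 A.
The field is uniform, so I_d,enc = I_d (r/R)² = (0.2371)(5.27/8.26)² = 0.0965 A.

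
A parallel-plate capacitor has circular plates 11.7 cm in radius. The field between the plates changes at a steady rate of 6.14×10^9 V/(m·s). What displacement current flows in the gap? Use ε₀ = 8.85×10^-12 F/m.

2.34×10^-3 A

With a uniform field, Φ_E = EA, so I_d = ε₀ A dE/dt = 2.34×10^-3 A.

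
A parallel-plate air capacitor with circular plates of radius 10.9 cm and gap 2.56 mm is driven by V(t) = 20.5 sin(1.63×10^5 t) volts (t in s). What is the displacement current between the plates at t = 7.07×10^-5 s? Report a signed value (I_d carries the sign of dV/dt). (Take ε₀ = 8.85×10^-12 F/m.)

2.17×10^-4 A

dE/dt = (V₀ω/d)·cos(ωt) with ωt = 11.5241 rad: (20.5)(1.63×10^5)(0.5043)/(2.56×10^-3) = 6.582×10^8 V/(m·s).
I_d = ε₀ A dE/dt = (8.85×10^-12)(0.03733)(6.582×10^8) = 2.17×10^-4 A.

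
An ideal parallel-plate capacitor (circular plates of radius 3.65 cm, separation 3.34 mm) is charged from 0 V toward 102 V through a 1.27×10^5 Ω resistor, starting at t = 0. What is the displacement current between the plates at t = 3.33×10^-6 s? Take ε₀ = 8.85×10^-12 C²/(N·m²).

With C = ε₀A/d = (8.85×10^-12)(4.185×10^-3)/(3.34×10^-3) = 1.109×10^-11 F, the time constant is τ = RC = 1.408×10^-6 s, so t/τ = 2.365 and e^(−t/τ) = 0.09395.
I_d = I_cond = (V₀/R) e^(−t/τ) = (8.031×10^-4)(0.09395) = 7.55×10^-5 A.

7.55×10^-5 A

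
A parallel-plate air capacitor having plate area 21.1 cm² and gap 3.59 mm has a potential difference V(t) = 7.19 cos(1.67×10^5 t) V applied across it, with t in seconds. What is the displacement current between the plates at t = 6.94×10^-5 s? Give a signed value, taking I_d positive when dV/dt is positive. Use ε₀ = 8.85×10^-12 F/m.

dV/dt = (7.19)(1.67×10^5)·−sin(11.5898) = 9.949×10^5 V/s.
I_d = C dV/dt with C = ε₀A/d = (8.85×10^-12)(2.11×10^-3)/(3.59×10^-3) = 5.202×10^-12 F, so I_d = (5.202×10^-12)(9.949×10^5) = 5.18×10^-6 A.

5.18×10^-6 A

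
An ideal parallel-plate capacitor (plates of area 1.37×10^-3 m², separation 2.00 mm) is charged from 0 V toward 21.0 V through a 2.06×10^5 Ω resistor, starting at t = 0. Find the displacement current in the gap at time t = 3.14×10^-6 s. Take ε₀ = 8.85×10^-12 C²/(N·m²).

C = ε₀A/d = (8.85×10^-12)(1.37×10^-3)/(2.00×10^-3) = 6.062×10^-12 F and τ = RC = 1.249×10^-6 s. I_d in the gap equals the RC charging current.
I_d(t) = (V₀/R) e^(−t/τ) = 1.019×10^-4 · e^(−2.514) = 8.25×10^-6 A.

8.25×10^-6 A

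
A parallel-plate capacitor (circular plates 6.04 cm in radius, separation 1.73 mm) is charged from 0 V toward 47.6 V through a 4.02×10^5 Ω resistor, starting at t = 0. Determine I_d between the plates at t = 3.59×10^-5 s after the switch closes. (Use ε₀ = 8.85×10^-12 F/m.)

With C = ε₀A/d = (8.85×10^-12)(0.01146)/(1.73×10^-3) = 5.862×10^-11 F, the time constant is τ = RC = 2.357×10^-5 s, so t/τ = 1.523 and e^(−t/τ) = 0.2181.
I_d = I_cond = (V₀/R) e^(−t/τ) = (1.184×10^-4)(0.2181) = 2.58×10^-5 A.

2.58×10^-5 A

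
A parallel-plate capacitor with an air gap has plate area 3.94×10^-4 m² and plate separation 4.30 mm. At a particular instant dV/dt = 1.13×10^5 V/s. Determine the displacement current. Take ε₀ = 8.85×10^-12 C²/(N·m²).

The displacement current equals the charging current C dV/dt. With C = ε₀A/d = (8.85×10^-12)(3.94×10^-4)/(4.30×10^-3) = 8.109×10^-13 F, I_d = (8.109×10^-13)(1.13×10^5) = 9.16×10^-8 A.

9.16×10^-8 A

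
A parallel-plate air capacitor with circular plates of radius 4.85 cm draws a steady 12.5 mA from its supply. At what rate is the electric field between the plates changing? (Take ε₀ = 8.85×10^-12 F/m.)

1.91×10^11 V/(m·s)

The displacement current between the plates equals the conduction current, I_d = 12.5 mA.
Inverting I_d = ε₀ A dE/dt gives dE/dt = 0.0125 / (8.85×10^-12 · 7.390×10^-3) = 1.91×10^11 V/(m·s).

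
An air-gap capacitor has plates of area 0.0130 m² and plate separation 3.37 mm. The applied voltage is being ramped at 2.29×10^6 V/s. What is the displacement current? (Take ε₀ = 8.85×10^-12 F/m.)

7.82×10^-5 A

C = ε₀A/d = (8.85×10^-12)(0.0130)/(3.37×10^-3) = 3.414×10^-11 F.
I_d = C dV/dt = (3.414×10^-11)(2.29×10^6) = 7.82×10^-5 A.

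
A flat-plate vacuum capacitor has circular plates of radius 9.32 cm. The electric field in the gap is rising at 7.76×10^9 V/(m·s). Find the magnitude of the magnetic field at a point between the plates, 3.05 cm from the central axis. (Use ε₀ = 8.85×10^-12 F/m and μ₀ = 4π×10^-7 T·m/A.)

1.32×10^-9 T

Total displacement current: I_d = ε₀(πR²)(dE/dt) = (8.85×10^-12)(0.02729)(7.76×10^9) = 1.874×10^-3 A.
∮B·dl = μ₀ I_d,enc with I_d,enc = I_d r²/R² = 2.007×10^-4 A; so B = μ₀ I_d,enc/(2πr) = 1.32×10^-9 T.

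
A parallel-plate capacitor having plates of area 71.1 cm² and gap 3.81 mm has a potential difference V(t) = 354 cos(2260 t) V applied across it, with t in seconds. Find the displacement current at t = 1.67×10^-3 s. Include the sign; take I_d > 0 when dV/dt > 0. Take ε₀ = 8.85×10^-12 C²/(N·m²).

7.81×10^-6 A

dV/dt = (354)(2260)·−sin(3.7742) = 4.730×10^5 V/s.
I_d = C dV/dt with C = ε₀A/d = (8.85×10^-12)(7.11×10^-3)/(3.81×10^-3) = 1.652×10^-11 F, so I_d = (1.652×10^-11)(4.730×10^5) = 7.81×10^-6 A.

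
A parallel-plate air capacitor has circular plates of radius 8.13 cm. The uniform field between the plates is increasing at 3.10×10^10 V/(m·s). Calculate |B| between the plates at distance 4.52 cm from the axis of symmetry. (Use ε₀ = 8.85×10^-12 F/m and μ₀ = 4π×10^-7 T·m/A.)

7.79×10^-9 T

Through the whole plate area (πR² = 0.02076 m²), I_d = ε₀ πR² dE/dt = 5.696×10^-3 A.
For r < R the Ampère–Maxwell law gives B(2πr) = μ₀ I_d (r²/R²), so B = μ₀ I_d r/(2πR²) = (4π×10^-7)(5.696×10^-3)(0.0452)/(2π·0.0813²) = 7.79×10^-9 T.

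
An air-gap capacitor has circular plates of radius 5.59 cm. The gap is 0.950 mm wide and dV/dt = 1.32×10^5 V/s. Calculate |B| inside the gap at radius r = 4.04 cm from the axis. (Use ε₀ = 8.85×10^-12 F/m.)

3.12×10^-11 T

With E = V/d, dE/dt = 1.389×10^8 V/(m·s) and πR² = 9.817×10^-3 m², giving I_d = ε₀ πR² dE/dt = 1.207×10^-5 A.
An Ampèrian loop of radius r encloses a fraction (r/R)² of I_d. Then B·2πr = μ₀ I_d (r/R)², giving B = μ₀ I_d r/(2πR²) = 3.12×10^-11 T.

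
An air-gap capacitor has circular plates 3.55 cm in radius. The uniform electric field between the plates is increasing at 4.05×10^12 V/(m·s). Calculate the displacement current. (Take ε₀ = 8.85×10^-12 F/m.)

The displacement current is ε₀ times dΦ_E/dt = ε₀ A dE/dt = (8.85×10^-12)(3.959×10^-3)(4.05×10^12) = 0.142 A.

0.142 A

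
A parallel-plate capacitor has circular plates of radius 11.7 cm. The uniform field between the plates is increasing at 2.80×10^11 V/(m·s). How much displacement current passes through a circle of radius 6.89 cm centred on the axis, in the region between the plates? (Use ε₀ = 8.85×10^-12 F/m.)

Total displacement current: I_d = ε₀(πR²)(dE/dt) = (8.85×10^-12)(0.04301)(2.80×10^11) = 0.1066 A.
The field is uniform, so I_d,enc = I_d (r/R)² = (0.1066)(6.89/11.7)² = 0.0370 A.

0.0370 A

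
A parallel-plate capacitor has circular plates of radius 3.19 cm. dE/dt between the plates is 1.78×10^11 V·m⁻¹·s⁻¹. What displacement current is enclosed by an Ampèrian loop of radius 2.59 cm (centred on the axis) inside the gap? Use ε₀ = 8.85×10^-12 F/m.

Through the whole plate area (πR² = 3.197×10^-3 m²), I_d = ε₀ πR² dE/dt = 5.036×10^-3 A.
The field is uniform, so I_d,enc = I_d (r/R)² = (5.036×10^-3)(2.59/3.19)² = 3.32×10^-3 A.

3.32×10^-3 A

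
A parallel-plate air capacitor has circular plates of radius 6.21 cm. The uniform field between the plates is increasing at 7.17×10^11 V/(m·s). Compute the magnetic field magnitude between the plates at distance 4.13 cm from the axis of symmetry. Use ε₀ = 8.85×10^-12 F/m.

Through the whole plate area (πR² = 0.01212 m²), I_d = ε₀ πR² dE/dt = 0.07691 A.
An Ampèrian loop of radius r encloses a fraction (r/R)² of I_d. Then B·2πr = μ₀ I_d (r/R)², giving B = μ₀ I_d r/(2πR²) = 1.65×10^-7 T.

1.65×10^-7 T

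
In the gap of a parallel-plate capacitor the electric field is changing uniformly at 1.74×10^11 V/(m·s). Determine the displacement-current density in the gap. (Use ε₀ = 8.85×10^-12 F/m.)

J_d = ε₀ dE/dt = (8.85×10^-12)(1.74×10^11) = 1.54 A/m².

1.54 A/m²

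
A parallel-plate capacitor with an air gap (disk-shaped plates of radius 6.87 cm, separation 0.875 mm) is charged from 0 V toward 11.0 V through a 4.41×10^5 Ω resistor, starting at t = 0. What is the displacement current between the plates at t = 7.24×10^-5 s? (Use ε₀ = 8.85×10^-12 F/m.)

8.35×10^-6 A

C = ε₀A/d = (8.85×10^-12)(0.01483)/(8.75×10^-4) = 1.500×10^-10 F, so τ = RC = 6.615×10^-5 s.
The conduction current is I(t) = (V₀/R) e^(−t/τ), and the displacement current between the plates equals it.
t/τ = 1.094; I_d = (11.0/4.41×10^5) · e^(−1.094) = (2.494×10^-5)(0.3349) = 8.35×10^-6 A.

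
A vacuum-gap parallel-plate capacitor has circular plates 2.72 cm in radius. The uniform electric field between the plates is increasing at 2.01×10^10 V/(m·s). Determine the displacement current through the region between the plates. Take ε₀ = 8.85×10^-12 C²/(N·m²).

4.13×10^-4 A

With a uniform field, Φ_E = EA, so I_d = ε₀ A dE/dt = 4.13×10^-4 A.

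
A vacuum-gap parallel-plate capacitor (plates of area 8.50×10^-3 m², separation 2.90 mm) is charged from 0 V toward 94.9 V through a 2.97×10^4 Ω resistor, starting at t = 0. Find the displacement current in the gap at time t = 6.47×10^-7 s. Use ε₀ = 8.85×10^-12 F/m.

1.38×10^-3 A

C = ε₀A/d = (8.85×10^-12)(8.50×10^-3)/(2.90×10^-3) = 2.594×10^-11 F, so τ = RC = 7.704×10^-7 s.
The conduction current is I(t) = (V₀/R) e^(−t/τ), and the displacement current between the plates equals it.
t/τ = 0.8398; I_d = (94.9/2.97×10^4) · e^(−0.8398) = (3.195×10^-3)(0.4318) = 1.38×10^-3 A.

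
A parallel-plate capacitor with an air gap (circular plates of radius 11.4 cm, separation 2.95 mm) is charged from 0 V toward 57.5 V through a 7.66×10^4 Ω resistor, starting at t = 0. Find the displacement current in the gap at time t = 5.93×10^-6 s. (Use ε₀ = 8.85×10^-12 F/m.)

C = ε₀A/d = (8.85×10^-12)(0.04083)/(2.95×10^-3) = 1.225×10^-10 F, so τ = RC = 9.383×10^-6 s.
The conduction current is I(t) = (V₀/R) e^(−t/τ), and the displacement current between the plates equals it.
t/τ = 0.6320; I_d = (57.5/7.66×10^4) · e^(−0.6320) = (7.507×10^-4)(0.5315) = 3.99×10^-4 A.

3.99×10^-4 A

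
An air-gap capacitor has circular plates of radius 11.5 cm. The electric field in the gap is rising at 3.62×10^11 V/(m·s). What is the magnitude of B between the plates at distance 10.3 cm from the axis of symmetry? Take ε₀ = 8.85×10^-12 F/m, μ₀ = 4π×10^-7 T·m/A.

2.07×10^-7 T

Total displacement current: I_d = ε₀(πR²)(dE/dt) = (8.85×10^-12)(0.04155)(3.62×10^11) = 0.1331 A.
An Ampèrian loop of radius r encloses a fraction (r/R)² of I_d. Then B·2πr = μ₀ I_d (r/R)², giving B = μ₀ I_d r/(2πR²) = 2.07×10^-7 T.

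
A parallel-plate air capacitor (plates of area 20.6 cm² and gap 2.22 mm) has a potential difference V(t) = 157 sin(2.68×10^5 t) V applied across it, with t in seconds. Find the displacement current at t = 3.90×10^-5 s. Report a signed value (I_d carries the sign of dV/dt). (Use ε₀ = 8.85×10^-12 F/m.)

dV/dt = (157)(2.68×10^5)·cos(10.452) = -2.176×10^7 V/s.
I_d = C dV/dt with C = ε₀A/d = (8.85×10^-12)(2.06×10^-3)/(2.22×10^-3) = 8.212×10^-12 F, so I_d = (8.212×10^-12)(-2.176×10^7) = -1.79×10^-4 A.

-1.79×10^-4 A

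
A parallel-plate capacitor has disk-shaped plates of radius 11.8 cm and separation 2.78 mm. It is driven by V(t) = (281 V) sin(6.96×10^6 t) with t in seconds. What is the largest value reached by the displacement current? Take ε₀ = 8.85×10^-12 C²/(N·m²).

C = ε₀A/d = (8.85×10^-12)(0.04374)/(2.78×10^-3) = 1.392×10^-10 F; ω = 6.96×10^6 rad/s.
I_d = C dV/dt, so |I_d|_max = C V₀ ω = (1.392×10^-10)(281)(6.96×10^6) = 0.272 A.

0.272 A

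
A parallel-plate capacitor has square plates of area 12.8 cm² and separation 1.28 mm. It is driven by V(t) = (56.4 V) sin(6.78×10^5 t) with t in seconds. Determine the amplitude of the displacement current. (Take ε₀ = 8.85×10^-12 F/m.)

3.38×10^-4 A

(dE/dt)_max = V₀ω/d = 2.987×10^10 V/(m·s); ω = 6.78×10^5 rad/s.
I_d,max = ε₀ A (dE/dt)_max = (8.85×10^-12)(1.28×10^-3)(2.987×10^10) = 3.38×10^-4 A.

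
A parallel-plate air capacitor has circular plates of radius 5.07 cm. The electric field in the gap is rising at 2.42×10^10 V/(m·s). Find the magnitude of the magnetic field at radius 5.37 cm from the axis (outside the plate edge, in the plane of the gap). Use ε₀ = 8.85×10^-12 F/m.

I_d = ε₀ dΦ_E/dt = ε₀ πR² (dE/dt) = (8.85×10^-12)(8.075×10^-3)(2.42×10^10) = 1.729×10^-3 A through the full plate area.
Outside the plates the loop encloses all of I_d, so B·2πr = μ₀ I_d and B = 6.44×10^-9 T.

6.44×10^-9 T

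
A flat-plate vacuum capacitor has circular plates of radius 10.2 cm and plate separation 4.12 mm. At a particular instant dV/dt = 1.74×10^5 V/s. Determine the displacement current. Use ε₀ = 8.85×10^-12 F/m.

1.22×10^-5 A

The displacement current equals the charging current C dV/dt. With C = ε₀A/d = (8.85×10^-12)(0.03269)/(4.12×10^-3) = 7.022×10^-11 F, I_d = (7.022×10^-11)(1.74×10^5) = 1.22×10^-5 A.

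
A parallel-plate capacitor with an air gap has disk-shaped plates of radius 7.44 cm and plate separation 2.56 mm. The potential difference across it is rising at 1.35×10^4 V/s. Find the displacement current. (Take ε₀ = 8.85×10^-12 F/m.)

The displacement current equals the charging current C dV/dt. With C = ε₀A/d = (8.85×10^-12)(0.01739)/(2.56×10^-3) = 6.012×10^-11 F, I_d = (6.012×10^-11)(1.35×10^4) = 8.12×10^-7 A.

8.12×10^-7 A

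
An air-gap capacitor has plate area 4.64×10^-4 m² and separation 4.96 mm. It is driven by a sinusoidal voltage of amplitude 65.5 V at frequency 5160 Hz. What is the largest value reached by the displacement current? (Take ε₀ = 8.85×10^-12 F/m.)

(dE/dt)_max = V₀ω/d = 4.281×10^8 V/(m·s); ω = 2πf = 3.242×10^4 rad/s.
I_d,max = ε₀ A (dE/dt)_max = (8.85×10^-12)(4.64×10^-4)(4.281×10^8) = 1.76×10^-6 A.

1.76×10^-6 A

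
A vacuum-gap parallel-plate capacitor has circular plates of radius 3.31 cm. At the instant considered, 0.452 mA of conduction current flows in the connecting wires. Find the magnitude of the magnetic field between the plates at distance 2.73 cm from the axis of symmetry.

2.25×10^-9 T

No conduction current crosses the gap, so I_d there equals the 4.52×10^-4 A in the leads.
An Ampèrian loop of radius r encloses a fraction (r/R)² of I_d. Then B·2πr = μ₀ I_d (r/R)², giving B = μ₀ I_d r/(2πR²) = 2.25×10^-9 T.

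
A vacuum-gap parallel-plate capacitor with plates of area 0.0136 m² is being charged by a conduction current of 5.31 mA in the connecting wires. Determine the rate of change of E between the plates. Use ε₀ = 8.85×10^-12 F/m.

The displacement current between the plates equals the conduction current, I_d = 5.31 mA.
Then dE/dt = I_d/(ε₀A) = 4.41×10^10 V/(m·s).

4.41×10^10 V/(m·s)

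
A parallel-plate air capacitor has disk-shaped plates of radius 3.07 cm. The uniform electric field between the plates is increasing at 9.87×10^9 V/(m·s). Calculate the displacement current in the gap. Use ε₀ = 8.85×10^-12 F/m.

2.59×10^-4 A

I_d = ε₀ A (dE/dt) = (8.85×10^-12)(2.961×10^-3 m²)(9.87×10^9) = 2.59×10^-4 A.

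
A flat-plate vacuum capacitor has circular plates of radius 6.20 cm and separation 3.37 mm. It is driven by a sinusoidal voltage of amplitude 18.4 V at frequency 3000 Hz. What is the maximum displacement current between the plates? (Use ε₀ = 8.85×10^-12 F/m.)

C = ε₀A/d = (8.85×10^-12)(0.01208)/(3.37×10^-3) = 3.172×10^-11 F; ω = 2πf = 1.885×10^4 rad/s.
I_d = C dV/dt, so |I_d|_max = C V₀ ω = (3.172×10^-11)(18.4)(1.885×10^4) = 1.10×10^-5 A.

1.10×10^-5 A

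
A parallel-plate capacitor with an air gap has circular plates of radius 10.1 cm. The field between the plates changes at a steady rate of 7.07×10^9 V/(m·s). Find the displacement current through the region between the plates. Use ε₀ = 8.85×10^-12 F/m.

I_d = ε₀ A (dE/dt) = (8.85×10^-12)(0.03205 m²)(7.07×10^9) = 2.01×10^-3 A.

2.01×10^-3 A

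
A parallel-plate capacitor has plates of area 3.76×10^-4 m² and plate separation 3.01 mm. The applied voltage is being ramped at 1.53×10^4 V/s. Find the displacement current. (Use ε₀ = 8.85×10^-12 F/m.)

The field between the plates is E = V/d, so dE/dt = (1.53×10^4)/(3.01×10^-3 m) = 5.083×10^6 V/(m·s).
I_d = ε₀ A (dE/dt) = (8.85×10^-12)(3.76×10^-4)(5.083×10^6) = 1.69×10^-8 A.

1.69×10^-8 A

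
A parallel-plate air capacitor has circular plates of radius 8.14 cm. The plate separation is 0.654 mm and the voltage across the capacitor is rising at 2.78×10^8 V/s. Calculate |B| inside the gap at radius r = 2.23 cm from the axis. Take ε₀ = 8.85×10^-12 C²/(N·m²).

I_d = C dV/dt with C = ε₀πR²/d = 2.817×10^-10 F, so I_d = (2.817×10^-10)(2.78×10^8) = 0.07831 A.
For r < R the Ampère–Maxwell law gives B(2πr) = μ₀ I_d (r²/R²), so B = μ₀ I_d r/(2πR²) = (4π×10^-7)(0.07831)(0.0223)/(2π·0.0814²) = 5.27×10^-8 T.

5.27×10^-8 T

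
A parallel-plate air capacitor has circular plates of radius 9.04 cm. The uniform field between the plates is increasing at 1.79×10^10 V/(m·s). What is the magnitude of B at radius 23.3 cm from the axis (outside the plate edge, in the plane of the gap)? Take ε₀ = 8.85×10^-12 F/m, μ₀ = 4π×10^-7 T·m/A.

3.49×10^-9 T

I_d = ε₀ dΦ_E/dt = ε₀ πR² (dE/dt) = (8.85×10^-12)(0.02567)(1.79×10^10) = 4.067×10^-3 A through the full plate area.
Outside the plates the loop encloses all of I_d, so B·2πr = μ₀ I_d and B = 3.49×10^-9 T.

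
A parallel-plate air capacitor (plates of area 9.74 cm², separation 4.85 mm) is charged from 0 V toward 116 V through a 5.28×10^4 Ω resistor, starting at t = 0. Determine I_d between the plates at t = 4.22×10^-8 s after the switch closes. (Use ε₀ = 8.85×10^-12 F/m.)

1.40×10^-3 A

With C = ε₀A/d = (8.85×10^-12)(9.74×10^-4)/(4.85×10^-3) = 1.777×10^-12 F, the time constant is τ = RC = 9.383×10^-8 s, so t/τ = 0.4497 and e^(−t/τ) = 0.6378.
I_d = I_cond = (V₀/R) e^(−t/τ) = (2.197×10^-3)(0.6378) = 1.40×10^-3 A.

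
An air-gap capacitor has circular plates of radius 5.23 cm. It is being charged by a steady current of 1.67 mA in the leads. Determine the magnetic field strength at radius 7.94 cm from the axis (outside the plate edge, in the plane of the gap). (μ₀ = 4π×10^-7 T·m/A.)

No conduction current crosses the gap, so I_d there equals the 1.67×10^-3 A in the leads.
For r ≥ R the full I_d is enclosed: B = μ₀ I_d/(2πr) = (4π×10^-7)(1.67×10^-3)/(2π·0.0794) = 4.21×10^-9 T.

4.21×10^-9 T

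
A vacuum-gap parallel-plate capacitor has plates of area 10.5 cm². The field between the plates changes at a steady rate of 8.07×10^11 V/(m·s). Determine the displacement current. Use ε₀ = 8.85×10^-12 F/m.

7.50×10^-3 A

The displacement current is ε₀ times dΦ_E/dt = ε₀ A dE/dt = (8.85×10^-12)(1.05×10^-3)(8.07×10^11) = 7.50×10^-3 A.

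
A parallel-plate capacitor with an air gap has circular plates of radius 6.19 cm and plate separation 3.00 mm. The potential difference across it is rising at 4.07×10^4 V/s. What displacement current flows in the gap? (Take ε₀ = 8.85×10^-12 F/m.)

1.45×10^-6 A

The displacement current equals the charging current C dV/dt. With C = ε₀A/d = (8.85×10^-12)(0.01204)/(3.00×10^-3) = 3.552×10^-11 F, I_d = (3.552×10^-11)(4.07×10^4) = 1.45×10^-6 A.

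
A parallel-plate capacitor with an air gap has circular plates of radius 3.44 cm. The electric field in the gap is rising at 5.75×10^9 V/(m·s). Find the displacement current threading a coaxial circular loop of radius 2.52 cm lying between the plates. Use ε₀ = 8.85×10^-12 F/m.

Through the whole plate area (πR² = 3.718×10^-3 m²), I_d = ε₀ πR² dE/dt = 1.892×10^-4 A.
Since J_d is uniform, the enclosed fraction is (r/R)² = 0.5366, giving I_d,enc = 1.02×10^-4 A.

1.02×10^-4 A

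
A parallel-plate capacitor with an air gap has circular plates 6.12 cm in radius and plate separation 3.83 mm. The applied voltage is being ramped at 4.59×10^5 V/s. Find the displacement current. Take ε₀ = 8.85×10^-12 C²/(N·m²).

E = V/d so dE/dt = (dV/dt)/d = 1.198×10^8 V/(m·s), and I_d = ε₀ A dE/dt = (8.85×10^-12)(0.01177)(1.198×10^8) = 1.25×10^-5 A.

1.25×10^-5 A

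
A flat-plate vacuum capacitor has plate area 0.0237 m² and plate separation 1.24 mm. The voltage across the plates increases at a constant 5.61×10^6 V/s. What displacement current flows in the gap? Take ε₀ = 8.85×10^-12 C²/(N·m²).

C = ε₀A/d = (8.85×10^-12)(0.0237)/(1.24×10^-3) = 1.691×10^-10 F.
I_d = C dV/dt = (1.691×10^-10)(5.61×10^6) = 9.49×10^-4 A.

9.49×10^-4 A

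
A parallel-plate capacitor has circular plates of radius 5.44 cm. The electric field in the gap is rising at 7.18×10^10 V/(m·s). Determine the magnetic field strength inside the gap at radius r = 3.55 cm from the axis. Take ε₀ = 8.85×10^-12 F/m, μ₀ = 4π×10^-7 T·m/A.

1.42×10^-8 T

Total displacement current: I_d = ε₀(πR²)(dE/dt) = (8.85×10^-12)(9.297×10^-3)(7.18×10^10) = 5.908×10^-3 A.
∮B·dl = μ₀ I_d,enc with I_d,enc = I_d r²/R² = 2.516×10^-3 A; so B = μ₀ I_d,enc/(2πr) = 1.42×10^-8 T.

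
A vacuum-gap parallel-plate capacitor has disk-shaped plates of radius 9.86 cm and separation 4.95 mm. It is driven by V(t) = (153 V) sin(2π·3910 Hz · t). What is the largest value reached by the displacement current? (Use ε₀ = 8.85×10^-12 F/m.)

The displacement current equals the conduction current C dV/dt, which peaks at C V₀ ω.
With C = ε₀A/d = (8.85×10^-12)(0.03054)/(4.95×10^-3) = 5.460×10^-11 F and ω = 2πf = 2.457×10^4 rad/s, I_d,max = (5.460×10^-11)(153)(2.457×10^4) = 2.05×10^-4 A.

2.05×10^-4 A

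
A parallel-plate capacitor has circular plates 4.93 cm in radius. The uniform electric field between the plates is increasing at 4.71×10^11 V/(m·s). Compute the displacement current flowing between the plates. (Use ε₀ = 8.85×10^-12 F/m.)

I_d = ε₀ A (dE/dt) = (8.85×10^-12)(7.636×10^-3 m²)(4.71×10^11) = 0.0318 A.

0.0318 A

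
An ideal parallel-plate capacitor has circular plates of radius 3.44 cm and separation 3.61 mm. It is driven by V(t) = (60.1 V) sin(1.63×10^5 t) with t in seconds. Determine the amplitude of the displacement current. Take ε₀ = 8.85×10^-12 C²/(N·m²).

(dE/dt)_max = V₀ω/d = 2.714×10^9 V/(m·s); ω = 1.63×10^5 rad/s.
I_d,max = ε₀ A (dE/dt)_max = (8.85×10^-12)(3.718×10^-3)(2.714×10^9) = 8.93×10^-5 A.

8.93×10^-5 A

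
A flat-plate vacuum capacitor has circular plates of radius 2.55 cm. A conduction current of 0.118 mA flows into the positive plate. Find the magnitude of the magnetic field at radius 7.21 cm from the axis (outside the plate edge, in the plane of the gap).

No conduction current crosses the gap, so I_d there equals the 1.18×10^-4 A in the leads.
With r > R the enclosed displacement current is the full I_d; B = μ₀ I_d / (2πr) = 3.27×10^-10 T.

3.27×10^-10 T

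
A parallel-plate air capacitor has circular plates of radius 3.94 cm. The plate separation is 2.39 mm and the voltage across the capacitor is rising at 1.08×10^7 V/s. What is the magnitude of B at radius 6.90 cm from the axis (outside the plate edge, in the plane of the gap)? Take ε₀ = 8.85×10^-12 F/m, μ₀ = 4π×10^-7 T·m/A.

5.65×10^-10 T

dE/dt = (dV/dt)/d = 4.519×10^9 V/(m·s); I_d = ε₀(πR²)(dE/dt) = (8.85×10^-12)(4.877×10^-3)(4.519×10^9) = 1.950×10^-4 A.
For r ≥ R the full I_d is enclosed: B = μ₀ I_d/(2πr) = (4π×10^-7)(1.950×10^-4)/(2π·0.0690) = 5.65×10^-10 T.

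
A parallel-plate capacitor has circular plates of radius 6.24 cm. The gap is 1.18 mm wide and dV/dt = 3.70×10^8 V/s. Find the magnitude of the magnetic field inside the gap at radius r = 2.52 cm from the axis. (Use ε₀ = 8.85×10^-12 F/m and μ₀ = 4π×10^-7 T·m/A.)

4.39×10^-8 T

With E = V/d, dE/dt = 3.136×10^11 V/(m·s) and πR² = 0.01223 m², giving I_d = ε₀ πR² dE/dt = 0.03394 A.
An Ampèrian loop of radius r encloses a fraction (r/R)² of I_d. Then B·2πr = μ₀ I_d (r/R)², giving B = μ₀ I_d r/(2πR²) = 4.39×10^-8 T.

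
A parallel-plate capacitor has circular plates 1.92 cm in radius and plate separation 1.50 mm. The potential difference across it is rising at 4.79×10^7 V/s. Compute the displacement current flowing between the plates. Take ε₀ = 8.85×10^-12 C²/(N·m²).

3.27×10^-4 A

The displacement current equals the charging current C dV/dt. With C = ε₀A/d = (8.85×10^-12)(1.158×10^-3)/(1.50×10^-3) = 6.832×10^-12 F, I_d = (6.832×10^-12)(4.79×10^7) = 3.27×10^-4 A.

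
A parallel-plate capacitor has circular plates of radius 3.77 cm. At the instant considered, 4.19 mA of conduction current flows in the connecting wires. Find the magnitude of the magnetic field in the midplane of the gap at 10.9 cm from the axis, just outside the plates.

7.69×10^-9 T

Between the plates the displacement current equals the wire current: I_d = 4.19 mA = 4.19×10^-3 A.
For r ≥ R the full I_d is enclosed: B = μ₀ I_d/(2πr) = (4π×10^-7)(4.19×10^-3)/(2π·0.109) = 7.69×10^-9 T.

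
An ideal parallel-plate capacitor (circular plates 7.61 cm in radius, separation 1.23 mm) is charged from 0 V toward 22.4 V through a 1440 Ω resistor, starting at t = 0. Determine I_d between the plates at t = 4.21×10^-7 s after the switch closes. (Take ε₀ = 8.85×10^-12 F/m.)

With C = ε₀A/d = (8.85×10^-12)(0.01819)/(1.23×10^-3) = 1.309×10^-10 F, the time constant is τ = RC = 1.885×10^-7 s, so t/τ = 2.233 and e^(−t/τ) = 0.1072.
I_d = I_cond = (V₀/R) e^(−t/τ) = (0.01556)(0.1072) = 1.67×10^-3 A.

1.67×10^-3 A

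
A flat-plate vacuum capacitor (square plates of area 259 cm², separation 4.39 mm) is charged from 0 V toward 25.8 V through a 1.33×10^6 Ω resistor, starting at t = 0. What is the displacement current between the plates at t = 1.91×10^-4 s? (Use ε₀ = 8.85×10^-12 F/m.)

C = ε₀A/d = (8.85×10^-12)(0.0259)/(4.39×10^-3) = 5.221×10^-11 F, so τ = RC = 6.944×10^-5 s.
The conduction current is I(t) = (V₀/R) e^(−t/τ), and the displacement current between the plates equals it.
t/τ = 2.751; I_d = (25.8/1.33×10^6) · e^(−2.751) = (1.940×10^-5)(0.06386) = 1.24×10^-6 A.

1.24×10^-6 A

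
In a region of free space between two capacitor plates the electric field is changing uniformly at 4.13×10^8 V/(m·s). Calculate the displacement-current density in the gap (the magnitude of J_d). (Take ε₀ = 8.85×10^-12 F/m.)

3.66×10^-3 A/m²

J_d = ε₀ dE/dt = (8.85×10^-12)(4.13×10^8) = 3.66×10^-3 A/m².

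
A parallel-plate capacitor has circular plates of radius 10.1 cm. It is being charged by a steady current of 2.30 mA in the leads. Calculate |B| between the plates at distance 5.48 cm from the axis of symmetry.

Between the plates the displacement current equals the wire current: I_d = 2.30 mA = 2.30×10^-3 A.
An Ampèrian loop of radius r encloses a fraction (r/R)² of I_d. Then B·2πr = μ₀ I_d (r/R)², giving B = μ₀ I_d r/(2πR²) = 2.47×10^-9 T.

2.47×10^-9 T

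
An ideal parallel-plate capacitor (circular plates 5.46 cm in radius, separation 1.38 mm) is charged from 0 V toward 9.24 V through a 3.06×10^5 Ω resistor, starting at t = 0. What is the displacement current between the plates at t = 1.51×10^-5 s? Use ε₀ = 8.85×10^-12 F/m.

1.33×10^-5 A

C = ε₀A/d = (8.85×10^-12)(9.366×10^-3)/(1.38×10^-3) = 6.006×10^-11 F and τ = RC = 1.838×10^-5 s. I_d in the gap equals the RC charging current.
I_d(t) = (V₀/R) e^(−t/τ) = 3.020×10^-5 · e^(−0.8215) = 1.33×10^-5 A.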